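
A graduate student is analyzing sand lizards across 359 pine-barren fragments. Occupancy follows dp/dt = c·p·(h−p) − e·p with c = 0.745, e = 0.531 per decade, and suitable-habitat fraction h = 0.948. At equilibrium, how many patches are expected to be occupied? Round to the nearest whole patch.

p* = h − e/c = 0.948 − 0.7128 = 0.2352.
Expected occupied patches = N × p* = 359 × 0.2352 = 84.45 ≈ 84.

84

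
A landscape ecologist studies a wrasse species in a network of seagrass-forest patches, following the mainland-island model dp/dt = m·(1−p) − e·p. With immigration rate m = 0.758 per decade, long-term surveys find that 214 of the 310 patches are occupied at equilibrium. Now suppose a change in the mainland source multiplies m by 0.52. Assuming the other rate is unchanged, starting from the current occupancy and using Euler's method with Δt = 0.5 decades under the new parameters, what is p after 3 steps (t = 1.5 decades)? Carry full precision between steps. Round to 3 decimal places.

0.576

Observed p* = 214/310 = 0.69032.
Balance m(1−p*) = e·p* gives e = m(1−p*)/p* = 0.758×0.30968/0.69032 = 0.34004.
Starting from p₀ = 0.69032; update p ← p + (dp/dt)·Δt with the new parameters.
t = 0.5: p = 0.69032 + (-0.05634) = 0.63399
t = 1: p = 0.63399 + (-0.03566) = 0.59833
t = 1.5: p = 0.59833 + (-0.02257) = 0.57576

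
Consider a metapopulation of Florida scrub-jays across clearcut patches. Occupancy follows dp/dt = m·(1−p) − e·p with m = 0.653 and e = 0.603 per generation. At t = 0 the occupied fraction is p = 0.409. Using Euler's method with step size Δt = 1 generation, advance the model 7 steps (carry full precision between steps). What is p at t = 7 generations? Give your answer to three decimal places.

0.520

Update rule: p ← p + [m·(1−p) − e·p]·Δt with Δt = 1.
  1  |  dp/dt·Δt = +0.139296  |  p_1 = 0.548296
  2  |  dp/dt·Δt = -0.035660  |  p_2 = 0.512636
  3  |  dp/dt·Δt = +0.009129  |  p_3 = 0.521765
  4  |  dp/dt·Δt = -0.002337  |  p_4 = 0.519428
  5  |  dp/dt·Δt = +0.000598  |  p_5 = 0.520026
  6  |  dp/dt·Δt = -0.000153  |  p_6 = 0.519873
  7  |  dp/dt·Δt = +0.000039  |  p_7 = 0.519912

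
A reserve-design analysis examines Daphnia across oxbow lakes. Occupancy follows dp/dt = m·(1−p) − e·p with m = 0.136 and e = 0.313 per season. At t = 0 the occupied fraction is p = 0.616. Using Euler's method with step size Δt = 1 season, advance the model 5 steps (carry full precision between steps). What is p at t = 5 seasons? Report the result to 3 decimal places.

Update rule: p ← p + [m·(1−p) − e·p]·Δt with Δt = 1.
step 1: Δp = -0.14058, p = 0.47542
step 2: Δp = -0.07746, p = 0.39795
step 3: Δp = -0.04268, p = 0.35527
step 4: Δp = -0.02352, p = 0.33176
step 5: Δp = -0.01296, p = 0.31880

0.319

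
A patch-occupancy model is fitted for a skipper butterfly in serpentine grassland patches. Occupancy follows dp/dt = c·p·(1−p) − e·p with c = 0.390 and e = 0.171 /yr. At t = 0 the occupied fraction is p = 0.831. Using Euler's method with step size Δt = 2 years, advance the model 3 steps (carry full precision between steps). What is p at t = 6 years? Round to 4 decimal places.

0.5859

Update rule: p ← p + [c·p·(1−p) − e·p]·Δt with Δt = 2.
step 1: Δp = -0.17466, p = 0.65634
step 2: Δp = -0.04853, p = 0.60781
step 3: Δp = -0.02194, p = 0.58587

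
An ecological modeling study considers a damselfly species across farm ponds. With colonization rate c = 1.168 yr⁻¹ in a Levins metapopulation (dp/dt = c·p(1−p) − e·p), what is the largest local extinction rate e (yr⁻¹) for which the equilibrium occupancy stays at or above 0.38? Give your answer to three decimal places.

1 − e/c ≥ 0.38 ⇒ e ≤ c(1 − 0.38) = 1.168 × 0.6200.
e_max = 0.7242.

0.724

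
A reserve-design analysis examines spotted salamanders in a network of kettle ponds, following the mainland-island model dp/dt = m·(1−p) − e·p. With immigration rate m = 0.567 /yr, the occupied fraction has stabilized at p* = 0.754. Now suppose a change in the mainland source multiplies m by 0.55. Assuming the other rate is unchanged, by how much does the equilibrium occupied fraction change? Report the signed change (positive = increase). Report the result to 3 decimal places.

-0.126

Balance m(1−p*) = e·p* gives e = m(1−p*)/p* = 0.567×0.24600/0.75400 = 0.18499.
New p* = m/(m+e) = 0.31185/(0.31185+0.18499) = 0.62767.
Δp* = 0.62767 − 0.75400 = -0.12633.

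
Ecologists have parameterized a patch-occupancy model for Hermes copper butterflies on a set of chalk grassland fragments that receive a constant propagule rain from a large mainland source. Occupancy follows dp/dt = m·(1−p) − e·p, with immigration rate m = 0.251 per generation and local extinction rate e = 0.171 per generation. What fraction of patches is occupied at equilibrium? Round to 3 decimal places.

0.595

Setting dp/dt = 0: m − m·p* = e·p*, so m = (m+e)·p*.
p* = m/(m+e) = 0.251/(0.251+0.171) = 0.251/0.4220 = 0.5948.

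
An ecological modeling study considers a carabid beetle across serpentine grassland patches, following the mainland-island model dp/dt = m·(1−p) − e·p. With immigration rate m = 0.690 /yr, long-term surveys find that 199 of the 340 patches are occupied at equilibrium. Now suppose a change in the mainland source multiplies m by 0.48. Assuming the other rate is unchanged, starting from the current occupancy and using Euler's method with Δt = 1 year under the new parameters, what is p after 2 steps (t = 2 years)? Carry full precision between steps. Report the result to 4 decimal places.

0.4097

Observed p* = 199/340 = 0.58529.
Balance m(1−p*) = e·p* gives e = m(1−p*)/p* = 0.690×0.41471/0.58529 = 0.48889.
Starting from p₀ = 0.58529; update p ← p + (dp/dt)·Δt with the new parameters.
t = 1: p = 0.58529 + (-0.14880) = 0.43650
t = 2: p = 0.43650 + (-0.02677) = 0.40973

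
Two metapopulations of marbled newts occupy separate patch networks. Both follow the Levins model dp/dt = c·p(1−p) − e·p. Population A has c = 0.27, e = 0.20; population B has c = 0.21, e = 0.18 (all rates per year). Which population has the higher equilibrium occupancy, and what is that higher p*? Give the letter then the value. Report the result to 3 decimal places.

A, 0.259

A: p*_A = 1 − 0.20/0.27 = 0.2593.
B: p*_B = 1 − 0.18/0.21 = 0.1429.
A is higher at 0.2593.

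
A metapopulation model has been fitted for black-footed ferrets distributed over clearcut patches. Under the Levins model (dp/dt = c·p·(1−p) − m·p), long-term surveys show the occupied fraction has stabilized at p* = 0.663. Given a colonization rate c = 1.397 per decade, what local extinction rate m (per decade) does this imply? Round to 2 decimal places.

0.47

At equilibrium c(1−p*) = m.
m = 1.397 × (1 − 0.663) = 1.397 × 0.3370 = 0.4708.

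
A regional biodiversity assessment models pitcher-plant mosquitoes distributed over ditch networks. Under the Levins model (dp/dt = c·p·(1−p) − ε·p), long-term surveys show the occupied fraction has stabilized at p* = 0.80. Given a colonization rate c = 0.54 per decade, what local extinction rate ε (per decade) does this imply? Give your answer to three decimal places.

At equilibrium c(1−p*) = ε.
ε = 0.54 × (1 − 0.80) = 0.54 × 0.2000 = 0.1080.

0.108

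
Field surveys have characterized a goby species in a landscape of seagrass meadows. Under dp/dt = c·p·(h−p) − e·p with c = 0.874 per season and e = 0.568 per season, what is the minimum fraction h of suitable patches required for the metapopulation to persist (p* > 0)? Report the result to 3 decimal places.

0.650

p* = h − e/c is positive only when h > e/c.
h_min = e/c = 0.568/0.874 = 0.6499.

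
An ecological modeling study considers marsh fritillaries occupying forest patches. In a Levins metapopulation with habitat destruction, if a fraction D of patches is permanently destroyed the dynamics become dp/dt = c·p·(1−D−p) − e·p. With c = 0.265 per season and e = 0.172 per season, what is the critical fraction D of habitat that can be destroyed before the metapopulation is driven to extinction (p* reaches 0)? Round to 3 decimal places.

The nontrivial equilibrium is p* = (1−D) − e/c; extinction occurs when this hits zero.
So D_crit = 1 − e/c = 1 − 0.172/0.265 = 1 − 0.6491 = 0.3509.
This equals the undisturbed p*, a classic result of Lande's extension.

0.351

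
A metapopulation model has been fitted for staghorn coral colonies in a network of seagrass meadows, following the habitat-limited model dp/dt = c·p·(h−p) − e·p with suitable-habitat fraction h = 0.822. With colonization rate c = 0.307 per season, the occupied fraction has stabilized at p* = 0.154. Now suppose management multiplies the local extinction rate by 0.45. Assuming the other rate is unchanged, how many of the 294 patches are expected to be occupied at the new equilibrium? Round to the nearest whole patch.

153

Balance c(h−p*) = e gives e = 0.307×(0.822 − 0.15400) = 0.20508.
New p* = 0.822 − e/c = 0.822 − 0.09229/0.30700 = 0.52138.
Expected occupied = 294 × 0.52138 = 153.29 ≈ 153.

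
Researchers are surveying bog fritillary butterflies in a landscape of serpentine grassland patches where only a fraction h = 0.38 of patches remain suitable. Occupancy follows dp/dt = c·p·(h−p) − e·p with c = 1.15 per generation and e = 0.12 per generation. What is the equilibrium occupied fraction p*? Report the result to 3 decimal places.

Setting dp/dt = 0 and dividing by p* gives c·(h−p*) = e.
So p* = h − e/c = 0.38 − 0.12/1.15 = 0.38 − 0.1043 = 0.2757.

0.276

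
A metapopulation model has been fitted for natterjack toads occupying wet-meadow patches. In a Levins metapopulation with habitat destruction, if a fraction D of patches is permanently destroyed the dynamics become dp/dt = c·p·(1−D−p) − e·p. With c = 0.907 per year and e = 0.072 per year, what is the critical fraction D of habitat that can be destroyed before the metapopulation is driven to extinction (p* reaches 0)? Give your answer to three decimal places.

0.921

The nontrivial equilibrium is p* = (1−D) − e/c; extinction occurs when this hits zero.
So D_crit = 1 − e/c = 1 − 0.072/0.907 = 1 − 0.0794 = 0.9206.
Note this equals the original equilibrium occupancy — the Levins extinction-debt result.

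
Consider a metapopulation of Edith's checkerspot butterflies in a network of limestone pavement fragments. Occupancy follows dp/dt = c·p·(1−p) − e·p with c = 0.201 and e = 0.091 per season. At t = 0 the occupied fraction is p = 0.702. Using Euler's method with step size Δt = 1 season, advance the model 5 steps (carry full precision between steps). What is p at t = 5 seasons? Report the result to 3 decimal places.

Update rule: p ← p + [c·p·(1−p) − e·p]·Δt with Δt = 1.
  1  |  dp/dt·Δt = -0.021834  |  p_1 = 0.680166
  2  |  dp/dt·Δt = -0.018170  |  p_2 = 0.661997
  3  |  dp/dt·Δt = -0.015267  |  p_3 = 0.646730
  4  |  dp/dt·Δt = -0.012930  |  p_4 = 0.633800
  5  |  dp/dt·Δt = -0.011024  |  p_5 = 0.622776

0.623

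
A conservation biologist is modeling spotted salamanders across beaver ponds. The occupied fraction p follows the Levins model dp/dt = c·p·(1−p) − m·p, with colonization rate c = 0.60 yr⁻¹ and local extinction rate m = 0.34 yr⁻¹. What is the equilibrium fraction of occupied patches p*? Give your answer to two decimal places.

At equilibrium, colonization balances extinction: c·p*·(1−p*) = m·p*.
So p* = 1 − m/c = 1 − 0.34/0.60 = 1 − 0.5667 = 0.4333.

0.43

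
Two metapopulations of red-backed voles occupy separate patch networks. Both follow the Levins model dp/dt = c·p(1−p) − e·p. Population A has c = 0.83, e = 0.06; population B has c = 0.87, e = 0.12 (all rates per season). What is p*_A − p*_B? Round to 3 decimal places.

A: p*_A = 1 − 0.06/0.83 = 0.9277.
B: p*_B = 1 − 0.12/0.87 = 0.8621.
p*_A − p*_B = 0.9277 − 0.8621 = 0.0656.

0.066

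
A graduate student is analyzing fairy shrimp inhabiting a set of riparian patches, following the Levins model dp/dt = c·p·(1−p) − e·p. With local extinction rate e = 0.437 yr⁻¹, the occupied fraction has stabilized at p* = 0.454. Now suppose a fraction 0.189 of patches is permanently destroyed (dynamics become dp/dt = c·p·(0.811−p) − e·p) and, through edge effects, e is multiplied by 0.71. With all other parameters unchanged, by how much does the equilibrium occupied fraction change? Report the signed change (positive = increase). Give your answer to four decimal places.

-0.0307

Balance c(1−p*) = e gives c = e/(1 − 0.45400) = 0.437/0.54600 = 0.80037.
New p* = 0.811 − e/c = 0.811 − 0.31027/0.80037 = 0.42334.
Δp* = 0.42334 − 0.45400 = -0.03066.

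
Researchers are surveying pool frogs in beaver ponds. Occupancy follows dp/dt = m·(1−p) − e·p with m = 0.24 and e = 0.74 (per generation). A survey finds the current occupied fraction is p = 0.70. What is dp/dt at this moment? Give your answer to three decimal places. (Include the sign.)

-0.446

Colonization term: m·(1−p) = 0.24×0.3000 = 0.07200.
Extinction term: e·p = 0.51800.
dp/dt = 0.07200 − 0.51800 = -0.44600.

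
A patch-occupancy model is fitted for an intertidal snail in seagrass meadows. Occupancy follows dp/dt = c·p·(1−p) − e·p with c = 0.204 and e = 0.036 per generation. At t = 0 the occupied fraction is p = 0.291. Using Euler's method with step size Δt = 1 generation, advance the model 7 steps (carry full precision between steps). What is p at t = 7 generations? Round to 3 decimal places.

0.526

Update rule: p ← p + [c·p·(1−p) − e·p]·Δt with Δt = 1.
p: 0.29100 → 0.32261  (Δp = +0.03161)
p: 0.32261 → 0.35558  (Δp = +0.03297)
p: 0.35558 → 0.38952  (Δp = +0.03394)
p: 0.38952 → 0.42401  (Δp = +0.03449)
p: 0.42401 → 0.45857  (Δp = +0.03456)
p: 0.45857 → 0.49271  (Δp = +0.03414)
p: 0.49271 → 0.52596  (Δp = +0.03325)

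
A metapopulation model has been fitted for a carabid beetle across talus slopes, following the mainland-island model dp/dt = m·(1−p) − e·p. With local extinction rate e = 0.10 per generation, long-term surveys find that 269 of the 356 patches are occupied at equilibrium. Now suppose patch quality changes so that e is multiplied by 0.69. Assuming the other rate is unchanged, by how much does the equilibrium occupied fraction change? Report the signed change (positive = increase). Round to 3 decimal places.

Observed p* = 269/356 = 0.75562.
Balance m(1−p*) = e·p* gives m = e·p*/(1−p*) = 0.10×0.75562/0.24438 = 0.30920.
New p* = m/(m+e) = 0.30920/(0.30920+0.06900) = 0.81756.
Δp* = 0.81756 − 0.75562 = +0.06194.

0.062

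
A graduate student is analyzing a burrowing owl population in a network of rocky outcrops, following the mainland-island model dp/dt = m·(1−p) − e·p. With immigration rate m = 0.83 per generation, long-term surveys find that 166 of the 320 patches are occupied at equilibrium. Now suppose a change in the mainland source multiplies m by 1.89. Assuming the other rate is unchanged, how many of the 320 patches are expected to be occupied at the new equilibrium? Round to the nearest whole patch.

Observed p* = 166/320 = 0.51875.
Balance m(1−p*) = e·p* gives e = m(1−p*)/p* = 0.83×0.48125/0.51875 = 0.77000.
New p* = m/(m+e) = 1.56870/(1.56870+0.77000) = 0.67076.
Expected occupied = 320 × 0.67076 = 214.64 ≈ 215.

215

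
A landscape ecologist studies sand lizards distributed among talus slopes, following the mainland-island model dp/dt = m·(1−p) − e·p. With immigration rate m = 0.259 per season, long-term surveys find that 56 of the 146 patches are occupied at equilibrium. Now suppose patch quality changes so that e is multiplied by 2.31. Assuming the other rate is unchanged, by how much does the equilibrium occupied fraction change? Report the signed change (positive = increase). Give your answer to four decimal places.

-0.1714

Observed p* = 56/146 = 0.38356.
Balance m(1−p*) = e·p* gives e = m(1−p*)/p* = 0.259×0.61644/0.38356 = 0.41625.
New p* = m/(m+e) = 0.25900/(0.25900+0.96154) = 0.21220.
Δp* = 0.21220 − 0.38356 = -0.17136.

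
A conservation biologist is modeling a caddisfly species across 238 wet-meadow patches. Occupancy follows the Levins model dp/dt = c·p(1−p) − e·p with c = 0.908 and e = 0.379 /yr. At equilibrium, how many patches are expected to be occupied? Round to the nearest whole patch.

139

p* = 1 − e/c = 1 − 0.379/0.908 = 0.5826.
Expected occupied patches = N × p* = 238 × 0.5826 = 138.66 ≈ 139.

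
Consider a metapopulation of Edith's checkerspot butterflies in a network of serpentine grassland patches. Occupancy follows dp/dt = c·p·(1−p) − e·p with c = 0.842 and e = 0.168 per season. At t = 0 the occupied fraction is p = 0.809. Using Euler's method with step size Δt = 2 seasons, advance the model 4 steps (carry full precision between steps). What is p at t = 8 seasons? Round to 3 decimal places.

Update rule: p ← p + [c·p·(1−p) − e·p]·Δt with Δt = 2.
p: 0.80900 → 0.79739  (Δp = -0.01161)
p: 0.79739 → 0.80153  (Δp = +0.00415)
p: 0.80153 → 0.80010  (Δp = -0.00143)
p: 0.80010 → 0.80060  (Δp = +0.00050)

0.801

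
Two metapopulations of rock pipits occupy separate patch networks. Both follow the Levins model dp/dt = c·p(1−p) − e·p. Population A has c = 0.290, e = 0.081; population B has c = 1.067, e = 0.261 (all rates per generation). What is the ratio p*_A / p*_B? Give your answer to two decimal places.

0.95

A: p*_A = 1 − 0.081/0.290 = 0.7207.
B: p*_B = 1 − 0.261/1.067 = 0.7554.
p*_A / p*_B = 0.7207/0.7554 = 0.9541.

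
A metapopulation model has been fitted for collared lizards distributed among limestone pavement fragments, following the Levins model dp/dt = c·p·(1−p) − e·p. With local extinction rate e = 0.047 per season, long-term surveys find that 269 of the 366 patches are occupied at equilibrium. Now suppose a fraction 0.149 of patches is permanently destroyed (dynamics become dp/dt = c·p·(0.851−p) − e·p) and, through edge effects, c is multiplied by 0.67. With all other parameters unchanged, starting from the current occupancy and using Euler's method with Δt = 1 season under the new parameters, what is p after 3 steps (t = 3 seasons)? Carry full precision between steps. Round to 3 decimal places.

Observed p* = 269/366 = 0.73497.
Balance c(1−p*) = e gives c = e/(1 − 0.73497) = 0.047/0.26503 = 0.17734.
Starting from p₀ = 0.73497; update p ← p + (dp/dt)·Δt with the new parameters.
step 1: Δp = -0.02441, p = 0.71056
step 2: Δp = -0.02154, p = 0.68902
step 3: Δp = -0.01912, p = 0.66990

0.670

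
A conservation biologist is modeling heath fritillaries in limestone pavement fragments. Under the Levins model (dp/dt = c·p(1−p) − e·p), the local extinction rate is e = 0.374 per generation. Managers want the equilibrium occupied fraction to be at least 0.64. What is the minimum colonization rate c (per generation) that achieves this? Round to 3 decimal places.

1.039

p* = 1 − e/c ≥ 0.64 requires e/c ≤ 0.3600, i.e. c ≥ e/0.3600.
c_min = 0.374/0.3600 = 1.0389.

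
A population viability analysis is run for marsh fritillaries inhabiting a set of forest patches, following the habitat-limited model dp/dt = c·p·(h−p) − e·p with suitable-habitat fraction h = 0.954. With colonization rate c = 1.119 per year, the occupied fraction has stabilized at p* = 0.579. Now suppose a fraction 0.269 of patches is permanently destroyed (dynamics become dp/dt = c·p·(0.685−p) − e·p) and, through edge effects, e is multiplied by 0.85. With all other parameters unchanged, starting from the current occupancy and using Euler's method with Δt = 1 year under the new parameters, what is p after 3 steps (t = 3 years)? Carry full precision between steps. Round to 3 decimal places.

0.387

Balance c(h−p*) = e gives e = 1.119×(0.954 − 0.57900) = 0.41963.
Starting from p₀ = 0.57900; update p ← p + (dp/dt)·Δt with the new parameters.
step 1: Δp = -0.13784, p = 0.44116
step 2: Δp = -0.03698, p = 0.40418
step 3: Δp = -0.01715, p = 0.38702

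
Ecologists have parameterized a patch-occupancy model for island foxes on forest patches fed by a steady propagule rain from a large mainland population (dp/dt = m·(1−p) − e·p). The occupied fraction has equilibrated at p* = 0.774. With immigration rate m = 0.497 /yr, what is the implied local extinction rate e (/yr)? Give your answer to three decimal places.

At equilibrium m(1−p*) = e·p*, so e = m(1−p*)/p*.
e = 0.497 × 0.2260 / 0.774 = 0.1451.

0.145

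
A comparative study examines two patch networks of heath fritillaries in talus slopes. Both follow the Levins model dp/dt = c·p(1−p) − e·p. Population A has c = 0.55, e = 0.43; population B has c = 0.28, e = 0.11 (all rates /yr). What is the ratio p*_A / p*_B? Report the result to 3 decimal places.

0.359

A: p*_A = 1 − 0.43/0.55 = 0.2182.
B: p*_B = 1 − 0.11/0.28 = 0.6071.
p*_A / p*_B = 0.2182/0.6071 = 0.3594.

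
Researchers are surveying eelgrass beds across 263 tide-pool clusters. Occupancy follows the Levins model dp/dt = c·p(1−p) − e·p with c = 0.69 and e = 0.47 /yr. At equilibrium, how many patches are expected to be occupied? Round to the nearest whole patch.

84

p* = 1 − e/c = 1 − 0.47/0.69 = 0.3188.
Expected occupied patches = N × p* = 263 × 0.3188 = 83.86 ≈ 84.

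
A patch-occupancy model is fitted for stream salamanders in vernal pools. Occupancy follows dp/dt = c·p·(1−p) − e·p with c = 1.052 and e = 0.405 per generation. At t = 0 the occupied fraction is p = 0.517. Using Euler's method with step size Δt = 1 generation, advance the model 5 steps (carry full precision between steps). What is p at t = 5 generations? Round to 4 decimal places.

0.6142

Update rule: p ← p + [c·p·(1−p) − e·p]·Δt with Δt = 1.
step 1: Δp = +0.05331, p = 0.57031
step 2: Δp = +0.02682, p = 0.59713
step 3: Δp = +0.01123, p = 0.60837
step 4: Δp = +0.00426, p = 0.61263
step 5: Δp = +0.00154, p = 0.61417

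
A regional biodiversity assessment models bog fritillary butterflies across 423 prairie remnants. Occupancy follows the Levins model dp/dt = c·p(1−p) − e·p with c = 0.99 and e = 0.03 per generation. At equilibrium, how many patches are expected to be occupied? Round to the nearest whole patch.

p* = 1 − e/c = 1 − 0.03/0.99 = 0.9697.
Expected occupied patches = N × p* = 423 × 0.9697 = 410.18 ≈ 410.

410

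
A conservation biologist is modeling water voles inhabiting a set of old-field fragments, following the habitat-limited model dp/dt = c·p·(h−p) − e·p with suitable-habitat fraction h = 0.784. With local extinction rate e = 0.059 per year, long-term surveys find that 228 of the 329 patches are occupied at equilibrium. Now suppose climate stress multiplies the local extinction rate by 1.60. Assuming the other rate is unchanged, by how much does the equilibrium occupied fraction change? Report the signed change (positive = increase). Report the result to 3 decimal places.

Observed p* = 228/329 = 0.69301.
Balance c(h−p*) = e gives c = e/(0.784 − 0.69301) = 0.059/0.09099 = 0.64842.
New p* = 0.784 − e/c = 0.784 − 0.09440/0.64842 = 0.63842.
Δp* = 0.63842 − 0.69301 = -0.05459.

-0.055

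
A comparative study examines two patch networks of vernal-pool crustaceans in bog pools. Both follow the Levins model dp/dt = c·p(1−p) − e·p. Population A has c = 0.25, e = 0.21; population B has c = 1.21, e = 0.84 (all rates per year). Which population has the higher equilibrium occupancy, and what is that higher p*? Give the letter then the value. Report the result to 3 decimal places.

A: p*_A = 1 − 0.21/0.25 = 0.1600.
B: p*_B = 1 − 0.84/1.21 = 0.3058.
B is higher at 0.3058.

B, 0.306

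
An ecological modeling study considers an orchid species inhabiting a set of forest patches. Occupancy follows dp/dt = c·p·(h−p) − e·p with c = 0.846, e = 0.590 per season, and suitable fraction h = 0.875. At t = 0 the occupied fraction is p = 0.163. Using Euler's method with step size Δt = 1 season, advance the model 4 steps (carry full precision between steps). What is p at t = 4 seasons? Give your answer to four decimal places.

Update rule: p ← p + [c·p·(h−p) − e·p]·Δt with Δt = 1.
p: 0.16300 → 0.16501  (Δp = +0.00201)
p: 0.16501 → 0.16677  (Δp = +0.00176)
p: 0.16677 → 0.16830  (Δp = +0.00153)
p: 0.16830 → 0.16962  (Δp = +0.00132)

0.1696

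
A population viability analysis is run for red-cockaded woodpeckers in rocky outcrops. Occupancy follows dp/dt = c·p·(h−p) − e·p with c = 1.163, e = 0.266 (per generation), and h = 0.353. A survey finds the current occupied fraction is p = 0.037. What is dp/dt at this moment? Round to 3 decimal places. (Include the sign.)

0.004

Colonization term: c·p·(h−p) = 1.163×0.037×0.3160 = 0.01360.
Extinction term: e·p = 0.00984.
dp/dt = 0.01360 − 0.00984 = 0.00376.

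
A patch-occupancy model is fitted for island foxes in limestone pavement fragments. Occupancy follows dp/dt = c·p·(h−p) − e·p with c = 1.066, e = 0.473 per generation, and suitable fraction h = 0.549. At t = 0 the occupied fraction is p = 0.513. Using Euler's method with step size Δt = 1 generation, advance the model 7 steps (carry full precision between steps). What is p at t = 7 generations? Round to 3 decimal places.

0.147

Update rule: p ← p + [c·p·(h−p) − e·p]·Δt with Δt = 1.
step 1: Δp = -0.22296, p = 0.29004
step 2: Δp = -0.05712, p = 0.23292
step 3: Δp = -0.03169, p = 0.20123
step 4: Δp = -0.02058, p = 0.18065
step 5: Δp = -0.01451, p = 0.16613
step 6: Δp = -0.01078, p = 0.15536
step 7: Δp = -0.00829, p = 0.14707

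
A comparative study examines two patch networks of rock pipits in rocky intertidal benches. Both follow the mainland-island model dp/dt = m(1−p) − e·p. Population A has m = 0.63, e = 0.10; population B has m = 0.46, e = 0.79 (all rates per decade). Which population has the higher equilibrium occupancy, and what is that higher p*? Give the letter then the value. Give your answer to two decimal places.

A, 0.86

A: p*_A = m/(m+e) = 0.63/0.7300 = 0.8630.
B: p*_B = 0.46/1.2500 = 0.3680.
A is higher at 0.8630.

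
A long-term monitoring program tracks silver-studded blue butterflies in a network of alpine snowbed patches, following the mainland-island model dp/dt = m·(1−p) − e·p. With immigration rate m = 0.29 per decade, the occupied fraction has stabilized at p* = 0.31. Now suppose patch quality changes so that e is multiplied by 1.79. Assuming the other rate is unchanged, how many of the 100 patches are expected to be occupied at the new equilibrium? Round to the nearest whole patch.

Balance m(1−p*) = e·p* gives e = m(1−p*)/p* = 0.29×0.69000/0.31000 = 0.64548.
New p* = m/(m+e) = 0.29000/(0.29000+1.15541) = 0.20064.
Expected occupied = 100 × 0.20064 = 20.06 ≈ 20.

20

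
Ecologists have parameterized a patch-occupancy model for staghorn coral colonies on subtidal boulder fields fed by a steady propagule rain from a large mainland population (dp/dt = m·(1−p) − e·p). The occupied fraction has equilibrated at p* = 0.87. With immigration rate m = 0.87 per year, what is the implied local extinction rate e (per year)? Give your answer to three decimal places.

0.130

At equilibrium m(1−p*) = e·p*, so e = m(1−p*)/p*.
e = 0.87 × 0.1300 / 0.87 = 0.1300.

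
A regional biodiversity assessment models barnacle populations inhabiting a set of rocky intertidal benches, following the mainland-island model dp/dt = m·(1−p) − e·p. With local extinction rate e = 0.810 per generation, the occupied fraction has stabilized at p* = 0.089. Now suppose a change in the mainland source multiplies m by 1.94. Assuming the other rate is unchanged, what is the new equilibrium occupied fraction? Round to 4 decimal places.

0.1593

Balance m(1−p*) = e·p* gives m = e·p*/(1−p*) = 0.810×0.08900/0.91100 = 0.07913.
New p* = m/(m+e) = 0.15351/(0.15351+0.81000) = 0.15932.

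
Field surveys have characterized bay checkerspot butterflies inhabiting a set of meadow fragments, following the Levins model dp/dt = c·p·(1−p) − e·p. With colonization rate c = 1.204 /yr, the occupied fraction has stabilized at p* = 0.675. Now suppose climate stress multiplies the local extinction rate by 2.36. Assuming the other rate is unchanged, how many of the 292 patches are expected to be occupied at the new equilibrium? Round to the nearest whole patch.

Balance c(1−p*) = e gives e = 1.204×(1 − 0.67500) = 0.39130.
New p* = 1 − e/c = 1 − 0.92347/1.20400 = 0.23300.
Expected occupied = 292 × 0.23300 = 68.04 ≈ 68.

68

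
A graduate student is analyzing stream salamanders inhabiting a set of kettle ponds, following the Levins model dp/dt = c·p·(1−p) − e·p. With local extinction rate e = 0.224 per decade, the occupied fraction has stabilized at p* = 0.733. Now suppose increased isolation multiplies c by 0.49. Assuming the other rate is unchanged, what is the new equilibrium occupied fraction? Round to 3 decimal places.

0.455

Balance c(1−p*) = e gives c = e/(1 − 0.73300) = 0.224/0.26700 = 0.83895.
New p* = 1 − e/c = 1 − 0.22400/0.41109 = 0.45511.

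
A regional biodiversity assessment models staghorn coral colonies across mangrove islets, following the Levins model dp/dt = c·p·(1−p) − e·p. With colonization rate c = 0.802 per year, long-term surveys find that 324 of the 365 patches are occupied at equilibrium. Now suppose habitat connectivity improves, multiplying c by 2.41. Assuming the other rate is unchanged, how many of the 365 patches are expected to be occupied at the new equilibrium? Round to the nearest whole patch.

Observed p* = 324/365 = 0.88767.
Balance c(1−p*) = e gives e = 0.802×(1 − 0.88767) = 0.09009.
New p* = 1 − e/c = 1 − 0.09009/1.93282 = 0.95339.
Expected occupied = 365 × 0.95339 = 347.99 ≈ 348.

348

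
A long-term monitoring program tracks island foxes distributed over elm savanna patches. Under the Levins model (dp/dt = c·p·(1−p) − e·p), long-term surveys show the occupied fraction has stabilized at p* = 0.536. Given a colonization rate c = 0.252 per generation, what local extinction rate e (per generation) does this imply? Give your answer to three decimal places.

At equilibrium c(1−p*) = e.
e = 0.252 × (1 − 0.536) = 0.252 × 0.4640 = 0.1169.

0.117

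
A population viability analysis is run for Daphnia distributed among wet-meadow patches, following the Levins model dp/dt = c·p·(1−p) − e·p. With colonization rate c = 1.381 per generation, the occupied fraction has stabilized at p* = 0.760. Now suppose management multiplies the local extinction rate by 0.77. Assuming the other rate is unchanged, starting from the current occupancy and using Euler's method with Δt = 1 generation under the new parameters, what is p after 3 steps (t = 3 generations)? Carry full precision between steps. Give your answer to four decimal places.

0.8152

Balance c(1−p*) = e gives e = 1.381×(1 − 0.76000) = 0.33144.
Starting from p₀ = 0.76000; update p ← p + (dp/dt)·Δt with the new parameters.
step 1: Δp = +0.05794, p = 0.81794
step 2: Δp = -0.00309, p = 0.81485
step 3: Δp = +0.00040, p = 0.81524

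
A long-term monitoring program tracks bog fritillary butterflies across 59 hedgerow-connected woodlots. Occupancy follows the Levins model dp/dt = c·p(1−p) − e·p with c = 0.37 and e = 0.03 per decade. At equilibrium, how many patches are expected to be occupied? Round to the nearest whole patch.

p* = 1 − e/c = 1 − 0.03/0.37 = 0.9189.
Expected occupied patches = N × p* = 59 × 0.9189 = 54.22 ≈ 54.

54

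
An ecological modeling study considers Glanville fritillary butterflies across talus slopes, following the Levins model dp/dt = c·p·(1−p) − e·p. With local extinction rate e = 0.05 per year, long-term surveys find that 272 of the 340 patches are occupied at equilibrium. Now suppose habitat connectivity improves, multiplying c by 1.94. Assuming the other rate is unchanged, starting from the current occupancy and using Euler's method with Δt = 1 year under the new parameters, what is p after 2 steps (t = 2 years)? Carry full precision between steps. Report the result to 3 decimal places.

Observed p* = 272/340 = 0.80000.
Balance c(1−p*) = e gives c = e/(1 − 0.80000) = 0.05/0.20000 = 0.25000.
Starting from p₀ = 0.80000; update p ← p + (dp/dt)·Δt with the new parameters.
p: 0.80000 → 0.83760  (Δp = +0.03760)
p: 0.83760 → 0.86169  (Δp = +0.02409)

0.862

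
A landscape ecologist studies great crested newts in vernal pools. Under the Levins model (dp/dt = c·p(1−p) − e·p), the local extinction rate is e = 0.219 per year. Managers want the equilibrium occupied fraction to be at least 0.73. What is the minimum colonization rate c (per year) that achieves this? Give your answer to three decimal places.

p* = 1 − e/c ≥ 0.73 requires e/c ≤ 0.2700, i.e. c ≥ e/0.2700.
c_min = 0.219/0.2700 = 0.8111.

0.811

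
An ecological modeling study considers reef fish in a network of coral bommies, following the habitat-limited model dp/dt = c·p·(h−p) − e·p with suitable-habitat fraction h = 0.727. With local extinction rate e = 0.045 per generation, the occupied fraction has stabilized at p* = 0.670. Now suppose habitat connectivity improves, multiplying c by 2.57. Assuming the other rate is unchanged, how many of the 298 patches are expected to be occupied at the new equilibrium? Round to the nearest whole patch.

Balance c(h−p*) = e gives c = e/(0.727 − 0.67000) = 0.045/0.05700 = 0.78947.
New p* = 0.727 − e/c = 0.727 − 0.04500/2.02894 = 0.70482.
Expected occupied = 298 × 0.70482 = 210.04 ≈ 210.

210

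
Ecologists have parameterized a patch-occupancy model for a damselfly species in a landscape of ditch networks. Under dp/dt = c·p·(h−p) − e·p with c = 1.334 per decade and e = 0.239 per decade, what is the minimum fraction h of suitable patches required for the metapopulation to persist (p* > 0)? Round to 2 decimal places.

0.18

p* = h − e/c is positive only when h > e/c.
h_min = e/c = 0.239/1.334 = 0.1792.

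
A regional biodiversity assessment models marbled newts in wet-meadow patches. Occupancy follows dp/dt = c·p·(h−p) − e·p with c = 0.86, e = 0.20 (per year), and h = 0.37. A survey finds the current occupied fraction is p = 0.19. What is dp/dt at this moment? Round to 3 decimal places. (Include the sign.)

Colonization term: c·p·(h−p) = 0.86×0.19×0.1800 = 0.02941.
Extinction term: e·p = 0.03800.
dp/dt = 0.02941 − 0.03800 = -0.00859.

-0.009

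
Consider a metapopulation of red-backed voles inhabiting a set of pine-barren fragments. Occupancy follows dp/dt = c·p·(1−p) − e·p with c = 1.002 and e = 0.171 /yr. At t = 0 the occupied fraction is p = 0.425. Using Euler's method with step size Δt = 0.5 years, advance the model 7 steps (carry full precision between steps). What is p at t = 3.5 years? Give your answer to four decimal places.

0.8026

Update rule: p ← p + [c·p·(1−p) − e·p]·Δt with Δt = 0.5.
step 1: Δp = +0.08609, p = 0.51109
step 2: Δp = +0.08149, p = 0.59258
step 3: Δp = +0.07029, p = 0.66287
step 4: Δp = +0.05528, p = 0.71816
step 5: Δp = +0.04000, p = 0.75816
step 6: Δp = +0.02704, p = 0.78520
step 7: Δp = +0.01737, p = 0.80256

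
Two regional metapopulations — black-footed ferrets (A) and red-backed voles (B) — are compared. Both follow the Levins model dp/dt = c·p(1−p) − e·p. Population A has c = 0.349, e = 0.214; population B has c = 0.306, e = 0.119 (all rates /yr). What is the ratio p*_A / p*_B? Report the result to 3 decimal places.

0.633

A: p*_A = 1 − 0.214/0.349 = 0.3868.
B: p*_B = 1 − 0.119/0.306 = 0.6111.
p*_A / p*_B = 0.3868/0.6111 = 0.6330.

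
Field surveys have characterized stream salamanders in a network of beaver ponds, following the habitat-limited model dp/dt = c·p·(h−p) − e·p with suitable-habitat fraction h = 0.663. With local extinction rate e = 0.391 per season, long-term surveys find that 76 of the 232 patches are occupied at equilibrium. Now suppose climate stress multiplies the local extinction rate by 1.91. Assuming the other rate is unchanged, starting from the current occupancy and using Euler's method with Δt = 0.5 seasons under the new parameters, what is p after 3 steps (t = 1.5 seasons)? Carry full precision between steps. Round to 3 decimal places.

Observed p* = 76/232 = 0.32759.
Balance c(h−p*) = e gives c = e/(0.663 − 0.32759) = 0.391/0.33541 = 1.16572.
Starting from p₀ = 0.32759; update p ← p + (dp/dt)·Δt with the new parameters.
t = 0.5: p = 0.32759 + (-0.05828) = 0.26931
t = 1: p = 0.26931 + (-0.03876) = 0.23054
t = 1.5: p = 0.23054 + (-0.02797) = 0.20257

0.203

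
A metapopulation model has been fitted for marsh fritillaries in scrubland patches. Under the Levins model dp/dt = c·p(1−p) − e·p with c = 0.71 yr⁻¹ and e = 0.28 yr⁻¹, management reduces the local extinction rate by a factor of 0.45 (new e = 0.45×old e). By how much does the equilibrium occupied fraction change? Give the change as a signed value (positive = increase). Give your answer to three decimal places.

0.217

Before: p* = 1 − 0.28/0.71 = 0.6056.
After the change, c = 0.71, e = 0.126, so p* = 1 − 0.126/0.71 = 0.8225.
Δp* = 0.8225 − 0.6056 = +0.2169.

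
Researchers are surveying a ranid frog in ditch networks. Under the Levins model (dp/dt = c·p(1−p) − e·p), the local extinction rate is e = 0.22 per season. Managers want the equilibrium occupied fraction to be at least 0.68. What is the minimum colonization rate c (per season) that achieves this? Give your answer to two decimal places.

p* = 1 − e/c ≥ 0.68 requires e/c ≤ 0.3200, i.e. c ≥ e/0.3200.
c_min = 0.22/0.3200 = 0.6875.

0.69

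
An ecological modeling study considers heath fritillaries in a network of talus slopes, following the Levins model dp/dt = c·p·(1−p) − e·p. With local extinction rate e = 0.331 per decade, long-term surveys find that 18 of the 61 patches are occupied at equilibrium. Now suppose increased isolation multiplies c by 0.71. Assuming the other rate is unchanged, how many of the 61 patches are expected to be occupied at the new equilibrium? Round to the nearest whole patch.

0

Observed p* = 18/61 = 0.29508.
Balance c(1−p*) = e gives c = e/(1 − 0.29508) = 0.331/0.70492 = 0.46956.
New p* = 1 − e/c = 1 − 0.33100/0.33339 = 0.00717.
Expected occupied = 61 × 0.00717 = 0.44 ≈ 0.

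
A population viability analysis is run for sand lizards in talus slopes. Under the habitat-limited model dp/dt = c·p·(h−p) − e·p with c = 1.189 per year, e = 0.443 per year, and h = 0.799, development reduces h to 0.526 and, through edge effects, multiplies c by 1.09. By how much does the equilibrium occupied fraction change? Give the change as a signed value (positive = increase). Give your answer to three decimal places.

-0.242

Before: p* = h − e/c = 0.799 − 0.443/1.189 = 0.799 − 0.3726 = 0.4264.
After: c = 1.29601, e = 0.443, h = 0.526; p* = 0.526 − 0.443/1.29601 = 0.1842.
Δp* = 0.1842 − 0.4264 = -0.2422.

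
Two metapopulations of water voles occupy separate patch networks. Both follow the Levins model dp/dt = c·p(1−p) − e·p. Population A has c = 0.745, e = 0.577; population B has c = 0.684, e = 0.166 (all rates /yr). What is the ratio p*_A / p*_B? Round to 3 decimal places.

A: p*_A = 1 − 0.577/0.745 = 0.2255.
B: p*_B = 1 − 0.166/0.684 = 0.7573.
p*_A / p*_B = 0.2255/0.7573 = 0.2978.

0.298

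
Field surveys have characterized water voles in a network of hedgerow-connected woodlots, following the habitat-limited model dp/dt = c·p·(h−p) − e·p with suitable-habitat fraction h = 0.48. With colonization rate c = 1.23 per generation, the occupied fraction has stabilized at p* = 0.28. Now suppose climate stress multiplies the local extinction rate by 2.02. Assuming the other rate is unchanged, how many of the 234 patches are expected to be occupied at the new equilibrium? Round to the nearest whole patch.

18

Balance c(h−p*) = e gives e = 1.23×(0.48 − 0.28000) = 0.24600.
New p* = 0.48 − e/c = 0.48 − 0.49692/1.23000 = 0.07600.
Expected occupied = 234 × 0.07600 = 17.78 ≈ 18.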